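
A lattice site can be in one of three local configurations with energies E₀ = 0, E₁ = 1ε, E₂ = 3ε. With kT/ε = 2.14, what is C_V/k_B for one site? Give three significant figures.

0.215

Eᵢ/kT = 0, 0.46729, 1.4019.
Z = Σ e^(−Eᵢ/kT) = e^(−0) + e^(−0.46729) + e^(−1.4019) = 1.0000 + 0.62670 + 0.24613 = 1.8728.
⟨E⟩ = 0.72890 ε, ⟨E²⟩ = 1.5174 ε².
C_V/k_B = (⟨E²⟩ − ⟨E⟩²)/(kT)² = (1.5174 − 0.53130)/4.5796 = 0.215.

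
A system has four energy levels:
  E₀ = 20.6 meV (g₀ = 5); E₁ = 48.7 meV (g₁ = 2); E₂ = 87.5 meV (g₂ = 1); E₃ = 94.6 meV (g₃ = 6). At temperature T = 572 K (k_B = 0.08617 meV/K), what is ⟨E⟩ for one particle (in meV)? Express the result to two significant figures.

k_BT = 0.08617 × 572 K = 49.29 meV.
Eᵢ/kT = 0.4179, 0.9880, 1.775, 1.919.
Z = Σ gᵢe^(−Eᵢ/kT) = 5·e^(−0.4179) + 2·e^(−0.9880) + 1·e^(−1.775) + 6·e^(−1.919) = 3.292 + 0.7446 + 0.1695 + 0.8805 = 5.087.
⟨E⟩ = Σ Eᵢ gᵢe^(−Eᵢ/kT) / Z = (20.6·3.292 + 48.7·0.7446 + 87.5·0.1695 + 94.6·0.8805) / 5.087 = 40 meV.

40 meV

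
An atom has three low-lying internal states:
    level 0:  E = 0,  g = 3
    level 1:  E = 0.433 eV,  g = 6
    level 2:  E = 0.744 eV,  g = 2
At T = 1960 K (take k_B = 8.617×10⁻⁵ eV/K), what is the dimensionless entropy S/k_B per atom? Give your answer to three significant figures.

1.62

k_BT = 8.617×10⁻⁵ × 1960 K = 0.16889 eV.
Eᵢ/kT = 0, 2.5638, 4.4052.
Z = Σ gᵢe^(−Eᵢ/kT) = 3·e^(−0) + 6·e^(−2.5638) + 2·e^(−4.4052) = 3.0000 + 0.46207 + 0.024427 = 3.4865.
⟨E⟩ = Σ EᵢPᵢ = 0.062599 eV.
S/k_B = ln Z + ⟨E⟩/kT = ln(3.4865) + 0.062599/0.16889 = 1.2489 + 0.37065 = 1.62.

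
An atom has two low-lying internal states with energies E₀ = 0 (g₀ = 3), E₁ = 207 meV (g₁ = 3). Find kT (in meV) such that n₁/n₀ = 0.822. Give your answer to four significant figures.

n₁/n₀ = (g₁/g₀) exp[−(E₁−E₀)/kT] = 0.822.
⇒ (E₁−E₀)/kT = ln((3/3)/0.822) = ln(1.21655) = 0.196019.
kT = 207 meV / 0.196019 = 1056 meV.

1056 meV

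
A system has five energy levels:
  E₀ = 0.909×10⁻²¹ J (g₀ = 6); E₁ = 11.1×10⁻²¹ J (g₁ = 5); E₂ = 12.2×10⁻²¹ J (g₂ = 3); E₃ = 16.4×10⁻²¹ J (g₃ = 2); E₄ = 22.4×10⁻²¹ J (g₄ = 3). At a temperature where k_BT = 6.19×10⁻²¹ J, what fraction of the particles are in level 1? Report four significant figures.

Eᵢ/kT = 0.146850, 1.79321, 1.97092, 2.64943, 3.61874.
Z = Σ gᵢe^(−Eᵢ/kT) = 6·e^(−0.146850) + 5·e^(−1.79321) + 3·e^(−1.97092) + 2·e^(−2.64943) + 3·e^(−3.61874) = 5.18054 + 0.832125 + 0.417986 + 0.141383 + 0.0804493 = 6.65248.
P₁ = g₁ e^(−E₁/kT) / Z = 0.832125/6.65248 = 0.1251.

0.1251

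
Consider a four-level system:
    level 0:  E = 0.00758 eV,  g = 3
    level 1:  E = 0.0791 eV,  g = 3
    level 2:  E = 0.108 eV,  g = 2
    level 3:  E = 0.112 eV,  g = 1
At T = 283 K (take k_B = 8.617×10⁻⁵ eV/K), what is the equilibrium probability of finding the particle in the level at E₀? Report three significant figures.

0.936

k_BT = 8.617×10⁻⁵ × 283 K = 0.024386 eV.
Eᵢ/kT = 0.31083, 3.2437, 4.4288, 4.5928.
Z = Σ gᵢe^(−Eᵢ/kT) = 3·e^(−0.31083) + 3·e^(−3.2437) + 2·e^(−4.4288) + 1·e^(−4.5928) = 2.1985 + 0.11706 + 0.023858 + 0.010124 = 2.3495.
P₀ = g₀ e^(−E₀/kT) / Z = 2.1985/2.3495 = 0.936.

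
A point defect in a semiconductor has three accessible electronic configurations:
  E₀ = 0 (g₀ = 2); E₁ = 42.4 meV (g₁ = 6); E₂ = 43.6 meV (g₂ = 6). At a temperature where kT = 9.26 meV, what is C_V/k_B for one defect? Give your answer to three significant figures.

1.11

Eᵢ/kT = 0, 4.5788, 4.7084.
Z = Σ gᵢe^(−Eᵢ/kT) = 2·e^(−0) + 6·e^(−4.5788) + 6·e^(−4.7084) = 2.0000 + 0.061603 + 0.054115 = 2.1157.
⟨E⟩ = 2.3498 meV, ⟨E²⟩ = 100.97 meV².
C_V/k_B = (⟨E²⟩ − ⟨E⟩²)/(kT)² = (100.97 − 5.5216)/85.748 = 1.11.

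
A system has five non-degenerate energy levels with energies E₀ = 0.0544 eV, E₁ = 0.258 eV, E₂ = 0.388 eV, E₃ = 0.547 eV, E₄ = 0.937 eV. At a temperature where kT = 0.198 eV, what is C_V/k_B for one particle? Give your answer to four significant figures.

0.6785

Eᵢ/kT = 0.274747, 1.30303, 1.95960, 2.76263, 4.73232.
Z = Σ e^(−Eᵢ/kT) = e^(−0.274747) + e^(−1.30303) + e^(−1.95960) + e^(−2.76263) + e^(−4.73232) = 0.759764 + 0.271707 + 0.140915 + 0.0631255 + 0.00880602 = 1.24432.
⟨E⟩ = 0.167873 eV, ⟨E²⟩ = 0.0547828 eV².
C_V/k_B = (⟨E²⟩ − ⟨E⟩²)/(kT)² = (0.0547828 − 0.0281813)/0.0392040 = 0.6785.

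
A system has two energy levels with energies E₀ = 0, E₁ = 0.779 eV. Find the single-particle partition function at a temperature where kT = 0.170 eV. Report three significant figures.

Eᵢ/kT = 0, 4.5824.
Z = Σ e^(−Eᵢ/kT) = e^(−0) + e^(−4.5824) = 1.0000 + 0.010230 = 1.0102.

Z = 1.01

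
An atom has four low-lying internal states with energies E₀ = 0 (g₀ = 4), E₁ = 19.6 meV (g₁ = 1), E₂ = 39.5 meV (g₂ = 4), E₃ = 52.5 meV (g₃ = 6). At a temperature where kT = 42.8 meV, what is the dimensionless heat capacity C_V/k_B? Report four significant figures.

0.2774

Eᵢ/kT = 0, 0.457944, 0.922897, 1.22664.
Z = Σ gᵢe^(−Eᵢ/kT) = 4·e^(−0) + 1·e^(−0.457944) + 4·e^(−0.922897) + 6·e^(−1.22664) = 4.00000 + 0.632583 + 1.58946 + 1.75966 = 7.98170.
⟨E⟩ = 20.9936 meV, ⟨E²⟩ = 948.799 meV².
C_V/k_B = (⟨E²⟩ − ⟨E⟩²)/(kT)² = (948.799 − 440.731)/1831.84 = 0.2774.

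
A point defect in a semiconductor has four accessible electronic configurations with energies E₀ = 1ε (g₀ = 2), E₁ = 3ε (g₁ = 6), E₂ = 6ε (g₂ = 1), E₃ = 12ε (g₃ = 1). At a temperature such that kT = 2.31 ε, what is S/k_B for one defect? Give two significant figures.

2.1

Eᵢ/kT = 0.4329, 1.299, 2.597, 5.195.
Z = Σ gᵢe^(−Eᵢ/kT) = 2·e^(−0.4329) + 6·e^(−1.299) + 1·e^(−2.597) + 1·e^(−5.195) = 1.297 + 1.637 + 0.07450 + 0.005544 = 3.014.
⟨E⟩ = Σ EᵢPᵢ = 2.230 ε.
S/k_B = ln Z + ⟨E⟩/kT = ln(3.014) + 2.230/2.31 = 1.103 + 0.9654 = 2.1.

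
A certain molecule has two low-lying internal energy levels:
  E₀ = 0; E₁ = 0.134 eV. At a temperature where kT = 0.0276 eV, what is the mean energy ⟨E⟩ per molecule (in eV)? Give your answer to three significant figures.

Eᵢ/kT = 0, 4.8551.
Z = Σ e^(−Eᵢ/kT) = e^(−0) + e^(−4.8551) = 1.0000 + 0.0077886 = 1.0078.
⟨E⟩ = Σ Eᵢ e^(−Eᵢ/kT) / Z = (0·1.0000 + 0.134·0.0077886) / 1.0078 = 0.00104 eV.

0.00104 eV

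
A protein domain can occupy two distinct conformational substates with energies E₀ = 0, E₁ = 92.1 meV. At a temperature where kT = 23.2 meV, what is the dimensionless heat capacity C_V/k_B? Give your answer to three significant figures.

Eᵢ/kT = 0, 3.9698.
Z = Σ e^(−Eᵢ/kT) = e^(−0) + e^(−3.9698) = 1.0000 + 0.018877 = 1.0189.
⟨E⟩ = 1.7063 meV, ⟨E²⟩ = 157.15 meV².
C_V/k_B = (⟨E²⟩ − ⟨E⟩²)/(kT)² = (157.15 − 2.9115)/538.24 = 0.287.

0.287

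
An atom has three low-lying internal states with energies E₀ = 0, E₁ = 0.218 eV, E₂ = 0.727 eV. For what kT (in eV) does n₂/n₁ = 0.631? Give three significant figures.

n₂/n₁ = exp[−(E₂−E₁)/kT] = 0.631.
⇒ (E₂−E₁)/kT = ln(1/0.631) = ln(1.5848) = 0.46046.
kT = 0.509 eV / 0.46046 = 1.11 eV.

1.11 eV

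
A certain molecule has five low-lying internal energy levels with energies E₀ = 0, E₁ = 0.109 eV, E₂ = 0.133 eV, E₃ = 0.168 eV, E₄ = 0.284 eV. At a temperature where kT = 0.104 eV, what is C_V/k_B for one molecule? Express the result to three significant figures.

0.558

Eᵢ/kT = 0, 1.0481, 1.2788, 1.6154, 2.7308.
Z = Σ e^(−Eᵢ/kT) = e^(−0) + e^(−1.0481) + e^(−1.2788) + e^(−1.6154) + e^(−2.7308) = 1.0000 + 0.35060 + 0.27837 + 0.19881 + 0.065167 = 1.8929.
⟨E⟩ = 0.067170 eV, ⟨E²⟩ = 0.010543 eV².
C_V/k_B = (⟨E²⟩ − ⟨E⟩²)/(kT)² = (0.010543 − 0.0045118)/0.010816 = 0.558.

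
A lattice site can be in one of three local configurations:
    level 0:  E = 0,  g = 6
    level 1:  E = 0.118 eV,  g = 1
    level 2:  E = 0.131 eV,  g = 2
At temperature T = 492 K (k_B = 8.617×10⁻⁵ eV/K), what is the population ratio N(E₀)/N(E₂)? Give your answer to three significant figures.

k_BT = 8.617×10⁻⁵ × 492 K = 0.042396 eV.
n₀/n₂ = (g₀/g₂) exp[−(E₀−E₂)/kT] = (6/2) × exp(−(-0.131 eV)/(0.042396 eV)) = (6/2) × exp(3.0899) = 65.9.

65.9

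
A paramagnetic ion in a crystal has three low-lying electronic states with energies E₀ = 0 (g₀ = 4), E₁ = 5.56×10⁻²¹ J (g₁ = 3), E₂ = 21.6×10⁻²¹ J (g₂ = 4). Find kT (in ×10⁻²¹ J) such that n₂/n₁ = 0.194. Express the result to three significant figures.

n₂/n₁ = (g₂/g₁) exp[−(E₂−E₁)/kT] = 0.194.
⇒ (E₂−E₁)/kT = ln((4/3)/0.194) = ln(6.8729) = 1.9276.
kT = 16.04 ×10⁻²¹ J / 1.9276 = 8.32 ×10⁻²¹ J.

8.32 ×10⁻²¹ J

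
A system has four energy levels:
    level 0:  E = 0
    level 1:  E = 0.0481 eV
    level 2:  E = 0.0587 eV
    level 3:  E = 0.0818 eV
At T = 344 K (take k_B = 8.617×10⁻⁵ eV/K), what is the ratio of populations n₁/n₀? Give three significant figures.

k_BT = 8.617×10⁻⁵ × 344 K = 0.029642 eV.
n₁/n₀ = exp[−(E₁−E₀)/kT] = exp(−(0.0481 eV)/(0.029642 eV)) = exp(-1.6227) = 0.197.

0.197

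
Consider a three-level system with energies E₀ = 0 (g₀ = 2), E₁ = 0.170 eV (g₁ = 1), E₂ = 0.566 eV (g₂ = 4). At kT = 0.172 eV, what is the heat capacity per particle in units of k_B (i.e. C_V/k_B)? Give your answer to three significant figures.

0.668

Eᵢ/kT = 0, 0.98837, 3.2907.
Z = Σ gᵢe^(−Eᵢ/kT) = 2·e^(−0) + 1·e^(−0.98837) + 4·e^(−3.2907) = 2.0000 + 0.37218 + 0.14891 = 2.5211.
⟨E⟩ = 0.058527 eV, ⟨E²⟩ = 0.023188 eV².
C_V/k_B = (⟨E²⟩ − ⟨E⟩²)/(kT)² = (0.023188 − 0.0034254)/0.029584 = 0.668.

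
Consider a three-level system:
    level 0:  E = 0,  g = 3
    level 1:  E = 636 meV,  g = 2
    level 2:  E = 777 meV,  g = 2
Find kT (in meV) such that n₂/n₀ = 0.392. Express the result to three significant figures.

1460 meV

n₂/n₀ = (g₂/g₀) exp[−(E₂−E₀)/kT] = 0.392.
⇒ (E₂−E₀)/kT = ln((2/3)/0.392) = ln(1.7007) = 0.53104.
kT = 777 meV / 0.53104 = 1460 meV.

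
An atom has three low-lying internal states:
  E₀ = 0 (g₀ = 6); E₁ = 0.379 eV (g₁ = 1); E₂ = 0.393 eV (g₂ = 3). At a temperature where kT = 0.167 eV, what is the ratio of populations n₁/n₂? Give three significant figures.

n₁/n₂ = (g₁/g₂) exp[−(E₁−E₂)/kT] = (1/3) × exp(−(-0.014 eV)/(0.167 eV)) = (1/3) × exp(0.083832) = 0.362.

0.362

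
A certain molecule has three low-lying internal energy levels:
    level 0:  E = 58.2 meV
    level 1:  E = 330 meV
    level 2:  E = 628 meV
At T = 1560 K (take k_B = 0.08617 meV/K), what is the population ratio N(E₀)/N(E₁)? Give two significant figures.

k_BT = 0.08617 × 1560 K = 134.4 meV.
n₀/n₁ = exp[−(E₀−E₁)/kT] = exp(−(-271.8 meV)/(134.4 meV)) = exp(2.022) = 7.6.

7.6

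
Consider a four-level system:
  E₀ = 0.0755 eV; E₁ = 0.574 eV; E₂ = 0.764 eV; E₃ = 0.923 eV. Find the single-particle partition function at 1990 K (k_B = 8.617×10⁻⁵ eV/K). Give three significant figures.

k_BT = 8.617×10⁻⁵ × 1990 K = 0.17148 eV.
Eᵢ/kT = 0.44028, 3.3473, 4.4553, 5.3826.
Z = Σ e^(−Eᵢ/kT) = e^(−0.44028) + e^(−3.3473) + e^(−4.4553) + e^(−5.3826) = 0.64386 + 0.035179 + 0.011617 + 0.0045959 = 0.69525.

Z = 0.695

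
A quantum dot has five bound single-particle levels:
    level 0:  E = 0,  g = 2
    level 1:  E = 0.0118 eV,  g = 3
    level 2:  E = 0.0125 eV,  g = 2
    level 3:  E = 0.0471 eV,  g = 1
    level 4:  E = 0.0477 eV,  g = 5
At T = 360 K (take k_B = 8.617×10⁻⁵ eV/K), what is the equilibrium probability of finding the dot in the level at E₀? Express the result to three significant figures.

0.299

k_BT = 8.617×10⁻⁵ × 360 K = 0.031021 eV.
Eᵢ/kT = 0, 0.38039, 0.40295, 1.5183, 1.5377.
Z = Σ gᵢe^(−Eᵢ/kT) = 2·e^(−0) + 3·e^(−0.38039) + 2·e^(−0.40295) + 1·e^(−1.5183) + 5·e^(−1.5377) = 2.0000 + 2.0508 + 1.3367 + 0.21908 + 1.0744 = 6.6810.
P₀ = g₀ e^(−E₀/kT) / Z = 2.0000/6.6810 = 0.299.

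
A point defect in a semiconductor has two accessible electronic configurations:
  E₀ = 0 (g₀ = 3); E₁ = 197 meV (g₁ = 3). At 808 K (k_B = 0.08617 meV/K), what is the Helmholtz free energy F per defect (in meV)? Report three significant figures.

-80.5 meV

k_BT = 0.08617 × 808 K = 69.625 meV.
Eᵢ/kT = 0, 2.8294.
Z = Σ gᵢe^(−Eᵢ/kT) = 3·e^(−0) + 3·e^(−2.8294) = 3.0000 + 0.17714 = 3.1771.
F = −kT ln Z = −69.625 × ln(3.1771) = −69.625 × 1.1560 = -80.5 meV.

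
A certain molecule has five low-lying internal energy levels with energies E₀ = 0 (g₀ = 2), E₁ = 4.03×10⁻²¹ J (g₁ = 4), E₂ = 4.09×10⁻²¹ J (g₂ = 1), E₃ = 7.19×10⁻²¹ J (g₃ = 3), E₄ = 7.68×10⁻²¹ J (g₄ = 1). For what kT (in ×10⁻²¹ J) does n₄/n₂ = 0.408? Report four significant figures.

n₄/n₂ = (g₄/g₂) exp[−(E₄−E₂)/kT] = 0.408.
⇒ (E₄−E₂)/kT = ln((1/1)/0.408) = ln(2.45098) = 0.896488.
kT = 3.59 ×10⁻²¹ J / 0.896488 = 4.005 ×10⁻²¹ J.

4.005 ×10⁻²¹ J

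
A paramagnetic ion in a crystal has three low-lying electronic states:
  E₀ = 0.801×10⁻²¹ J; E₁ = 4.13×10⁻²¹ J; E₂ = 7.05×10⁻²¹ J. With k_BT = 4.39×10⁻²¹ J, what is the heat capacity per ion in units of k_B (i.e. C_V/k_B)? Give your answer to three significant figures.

Eᵢ/kT = 0.18246, 0.94077, 1.6059.
Z = Σ e^(−Eᵢ/kT) = e^(−0.18246) + e^(−0.94077) + e^(−1.6059) = 0.83322 + 0.39033 + 0.20071 = 1.4243.
⟨E⟩ = 2.5939, ⟨E²⟩ = 12.054.
C_V/k_B = (⟨E²⟩ − ⟨E⟩²)/(kT)² = (12.054 − 6.7283)/19.272 = 0.276.

0.276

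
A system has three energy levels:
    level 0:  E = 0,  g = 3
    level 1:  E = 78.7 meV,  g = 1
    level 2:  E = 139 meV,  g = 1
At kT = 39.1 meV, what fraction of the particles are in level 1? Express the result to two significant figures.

0.042

Eᵢ/kT = 0, 2.013, 3.555.
Z = Σ gᵢe^(−Eᵢ/kT) = 3·e^(−0) + 1·e^(−2.013) + 1·e^(−3.555) = 3.000 + 0.1336 + 0.02858 = 3.162.
P₁ = g₁ e^(−E₁/kT) / Z = 0.1336/3.162 = 0.042.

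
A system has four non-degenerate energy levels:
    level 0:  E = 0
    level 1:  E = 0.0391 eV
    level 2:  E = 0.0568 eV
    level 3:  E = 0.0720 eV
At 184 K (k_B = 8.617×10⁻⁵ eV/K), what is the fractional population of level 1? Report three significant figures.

0.0756

k_BT = 8.617×10⁻⁵ × 184 K = 0.015855 eV.
Eᵢ/kT = 0, 2.4661, 3.5825, 4.5412.
Z = Σ e^(−Eᵢ/kT) = e^(−0) + e^(−2.4661) + e^(−3.5825) + e^(−4.5412) = 1.0000 + 0.084915 + 0.027806 + 0.010661 = 1.1234.
P₁ = e^(−E₁/kT) / Z = 0.084915/1.1234 = 0.0756.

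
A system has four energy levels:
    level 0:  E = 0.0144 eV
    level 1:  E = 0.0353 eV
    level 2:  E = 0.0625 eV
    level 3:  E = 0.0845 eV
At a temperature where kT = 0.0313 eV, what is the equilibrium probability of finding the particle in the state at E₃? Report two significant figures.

0.058

Eᵢ/kT = 0.4601, 1.128, 1.997, 2.700.
Z = Σ e^(−Eᵢ/kT) = e^(−0.4601) + e^(−1.128) + e^(−1.997) + e^(−2.700) = 0.6312 + 0.3237 + 0.1357 + 0.06721 = 1.158.
P₃ = e^(−E₃/kT) / Z = 0.06721/1.158 = 0.058.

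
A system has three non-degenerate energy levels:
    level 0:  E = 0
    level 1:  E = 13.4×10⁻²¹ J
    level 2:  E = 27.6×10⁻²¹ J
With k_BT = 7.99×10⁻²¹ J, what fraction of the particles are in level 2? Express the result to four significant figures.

Eᵢ/kT = 0, 1.67710, 3.45432.
Z = Σ e^(−Eᵢ/kT) = e^(−0) + e^(−1.67710) + e^(−3.45432) = 1.00000 + 0.186915 + 0.0316088 = 1.21852.
P₂ = e^(−E₂/kT) / Z = 0.0316088/1.21852 = 0.02594.

0.02594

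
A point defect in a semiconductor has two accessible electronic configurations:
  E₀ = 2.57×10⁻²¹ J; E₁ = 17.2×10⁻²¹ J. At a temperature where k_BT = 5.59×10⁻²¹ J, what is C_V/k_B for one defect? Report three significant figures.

Eᵢ/kT = 0.45975, 3.0769.
Z = Σ e^(−Eᵢ/kT) = e^(−0.45975) + e^(−3.0769) = 0.63144 + 0.046102 = 0.67754.
⟨E⟩ = 3.5655, ⟨E²⟩ = 26.285.
C_V/k_B = (⟨E²⟩ − ⟨E⟩²)/(kT)² = (26.285 − 12.713)/31.248 = 0.434.

0.434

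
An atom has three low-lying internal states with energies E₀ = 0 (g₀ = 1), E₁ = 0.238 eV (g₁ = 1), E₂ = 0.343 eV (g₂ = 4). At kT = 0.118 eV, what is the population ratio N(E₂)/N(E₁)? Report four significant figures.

n₂/n₁ = (g₂/g₁) exp[−(E₂−E₁)/kT] = (4/1) × exp(−(0.105 eV)/(0.118 eV)) = (4/1) × exp(-0.889831) = 1.643.

1.643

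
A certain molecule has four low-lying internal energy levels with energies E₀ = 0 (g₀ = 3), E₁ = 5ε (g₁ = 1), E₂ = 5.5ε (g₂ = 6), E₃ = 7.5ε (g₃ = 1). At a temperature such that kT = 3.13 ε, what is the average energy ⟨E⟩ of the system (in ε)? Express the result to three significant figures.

1.71 ε

Eᵢ/kT = 0, 1.5974, 1.7572, 2.3962.
Z = Σ gᵢe^(−Eᵢ/kT) = 3·e^(−0) + 1·e^(−1.5974) + 6·e^(−1.7572) + 1·e^(−2.3962) = 3.0000 + 0.20242 + 1.0352 + 0.091063 = 4.3287.
⟨E⟩ = Σ Eᵢ gᵢe^(−Eᵢ/kT) / Z = (0·3.0000 + 5·0.20242 + 5.5·1.0352 + 7.5·0.091063) / 4.3287 = 1.71 ε.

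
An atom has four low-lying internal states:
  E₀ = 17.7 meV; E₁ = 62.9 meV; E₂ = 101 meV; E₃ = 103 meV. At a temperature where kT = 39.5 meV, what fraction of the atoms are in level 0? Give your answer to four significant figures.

Eᵢ/kT = 0.448101, 1.59241, 2.55696, 2.60759.
Z = Σ e^(−Eᵢ/kT) = e^(−0.448101) + e^(−1.59241) + e^(−2.55696) + e^(−2.60759) = 0.638840 + 0.203435 + 0.0775401 + 0.0737120 = 0.993527.
P₀ = e^(−E₀/kT) / Z = 0.638840/0.993527 = 0.6430.

0.6430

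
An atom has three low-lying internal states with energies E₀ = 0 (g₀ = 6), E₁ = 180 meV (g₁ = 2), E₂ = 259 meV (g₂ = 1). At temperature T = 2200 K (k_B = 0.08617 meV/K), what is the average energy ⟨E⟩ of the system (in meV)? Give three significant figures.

29.2 meV

k_BT = 0.08617 × 2200 K = 189.57 meV.
Eᵢ/kT = 0, 0.94952, 1.3662.
Z = Σ gᵢe^(−Eᵢ/kT) = 6·e^(−0) + 2·e^(−0.94952) + 1·e^(−1.3662) = 6.0000 + 0.77385 + 0.25507 = 7.0289.
⟨E⟩ = Σ Eᵢ gᵢe^(−Eᵢ/kT) / Z = (0·6.0000 + 180·0.77385 + 259·0.25507) / 7.0289 = 29.2 meV.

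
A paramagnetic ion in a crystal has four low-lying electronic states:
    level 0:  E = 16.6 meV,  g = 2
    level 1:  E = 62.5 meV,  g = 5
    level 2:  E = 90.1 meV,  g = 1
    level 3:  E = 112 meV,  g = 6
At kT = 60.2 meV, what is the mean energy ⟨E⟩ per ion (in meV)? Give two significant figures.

59 meV

Eᵢ/kT = 0.2757, 1.038, 1.497, 1.860.
Z = Σ gᵢe^(−Eᵢ/kT) = 2·e^(−0.2757) + 5·e^(−1.038) + 1·e^(−1.497) + 6·e^(−1.860) = 1.518 + 1.771 + 0.2238 + 0.9340 = 4.447.
⟨E⟩ = Σ Eᵢ gᵢe^(−Eᵢ/kT) / Z = (16.6·1.518 + 62.5·1.771 + 90.1·0.2238 + 112·0.9340) / 4.447 = 59 meV.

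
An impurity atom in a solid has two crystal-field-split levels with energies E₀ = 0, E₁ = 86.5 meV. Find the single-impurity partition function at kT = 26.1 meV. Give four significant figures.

Eᵢ/kT = 0, 3.31418.
Z = Σ e^(−Eᵢ/kT) = e^(−0) + e^(−3.31418) = 1.00000 + 0.0363639 = 1.03636.

Z = 1.036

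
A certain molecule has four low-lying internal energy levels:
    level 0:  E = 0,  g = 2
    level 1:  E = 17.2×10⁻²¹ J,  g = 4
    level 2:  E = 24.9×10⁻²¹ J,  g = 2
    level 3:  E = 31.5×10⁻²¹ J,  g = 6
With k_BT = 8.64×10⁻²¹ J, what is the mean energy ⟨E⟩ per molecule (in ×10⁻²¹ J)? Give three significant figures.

Eᵢ/kT = 0, 1.9907, 2.8819, 3.6458.
Z = Σ gᵢe^(−Eᵢ/kT) = 2·e^(−0) + 4·e^(−1.9907) + 2·e^(−2.8819) + 6·e^(−3.6458) = 2.0000 + 0.54640 + 0.11206 + 0.15660 = 2.8151.
⟨E⟩ = Σ Eᵢ gᵢe^(−Eᵢ/kT) / Z = (0·2.0000 + 17.2·0.54640 + 24.9·0.11206 + 31.5·0.15660) / 2.8151 = 6.08 ×10⁻²¹ J.

6.08 ×10⁻²¹ J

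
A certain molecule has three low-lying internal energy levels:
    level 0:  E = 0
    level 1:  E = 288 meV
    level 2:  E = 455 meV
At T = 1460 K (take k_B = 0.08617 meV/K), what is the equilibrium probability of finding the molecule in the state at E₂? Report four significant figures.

0.02382

k_BT = 0.08617 × 1460 K = 125.808 meV.
Eᵢ/kT = 0, 2.28920, 3.61662.
Z = Σ e^(−Eᵢ/kT) = e^(−0) + e^(−2.28920) + e^(−3.61662) = 1.00000 + 0.101348 + 0.0268734 = 1.12822.
P₂ = e^(−E₂/kT) / Z = 0.0268734/1.12822 = 0.02382.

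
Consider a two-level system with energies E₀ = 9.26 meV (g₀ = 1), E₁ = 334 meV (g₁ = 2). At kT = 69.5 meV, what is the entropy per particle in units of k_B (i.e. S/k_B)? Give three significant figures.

0.104

Eᵢ/kT = 0.13324, 4.8058.
Z = Σ gᵢe^(−Eᵢ/kT) = 1·e^(−0.13324) + 2·e^(−4.8058) = 0.87526 + 0.016364 = 0.89162.
⟨E⟩ = Σ EᵢPᵢ = 15.220 meV.
S/k_B = ln Z + ⟨E⟩/kT = ln(0.89162) + 15.220/69.5 = -0.11472 + 0.21899 = 0.104.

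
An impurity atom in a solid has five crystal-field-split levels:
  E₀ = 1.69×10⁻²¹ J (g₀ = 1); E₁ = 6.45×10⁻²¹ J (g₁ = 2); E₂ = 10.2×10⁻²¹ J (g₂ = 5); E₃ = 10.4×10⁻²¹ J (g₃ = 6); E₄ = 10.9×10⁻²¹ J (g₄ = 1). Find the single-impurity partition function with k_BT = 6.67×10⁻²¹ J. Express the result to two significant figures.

Eᵢ/kT = 0.2534, 0.9670, 1.529, 1.559, 1.634.
Z = Σ gᵢe^(−Eᵢ/kT) = 1·e^(−0.2534) + 2·e^(−0.9670) + 5·e^(−1.529) + 6·e^(−1.559) + 1·e^(−1.634) = 0.7762 + 0.7604 + 1.084 + 1.262 + 0.1951 = 4.078.

Z = 4.1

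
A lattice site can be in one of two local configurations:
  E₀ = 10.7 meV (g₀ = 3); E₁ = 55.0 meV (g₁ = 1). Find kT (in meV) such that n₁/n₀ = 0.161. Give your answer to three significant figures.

60.9 meV

n₁/n₀ = (g₁/g₀) exp[−(E₁−E₀)/kT] = 0.161.
⇒ (E₁−E₀)/kT = ln((1/3)/0.161) = ln(2.0704) = 0.72774.
kT = 44.3 meV / 0.72774 = 60.9 meV.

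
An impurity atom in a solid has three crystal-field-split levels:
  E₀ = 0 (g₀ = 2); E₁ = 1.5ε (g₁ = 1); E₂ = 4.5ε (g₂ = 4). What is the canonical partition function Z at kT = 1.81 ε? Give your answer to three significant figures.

Z = 2.77

Eᵢ/kT = 0, 0.82873, 2.4862.
Z = Σ gᵢe^(−Eᵢ/kT) = 2·e^(−0) + 1·e^(−0.82873) + 4·e^(−2.4862) = 2.0000 + 0.43660 + 0.33290 = 2.7695.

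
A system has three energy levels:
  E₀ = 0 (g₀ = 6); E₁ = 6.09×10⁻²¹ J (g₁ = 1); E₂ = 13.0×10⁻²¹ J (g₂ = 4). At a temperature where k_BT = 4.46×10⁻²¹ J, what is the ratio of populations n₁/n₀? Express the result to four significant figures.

n₁/n₀ = (g₁/g₀) exp[−(E₁−E₀)/kT] = (1/6) × exp(−(6.09 ×10⁻²¹ J)/(4.46 ×10⁻²¹ J)) = (1/6) × exp(-1.36547) = 0.04254.

0.04254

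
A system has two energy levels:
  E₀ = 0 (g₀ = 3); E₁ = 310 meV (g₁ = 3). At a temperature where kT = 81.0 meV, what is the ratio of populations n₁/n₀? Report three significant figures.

n₁/n₀ = (g₁/g₀) exp[−(E₁−E₀)/kT] = (3/3) × exp(−(310 meV)/(81.0 meV)) = (3/3) × exp(-3.8272) = 0.0218.

0.0218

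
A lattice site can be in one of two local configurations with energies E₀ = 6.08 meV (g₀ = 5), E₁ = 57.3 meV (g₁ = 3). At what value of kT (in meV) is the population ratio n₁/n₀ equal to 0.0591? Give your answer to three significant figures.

n₁/n₀ = (g₁/g₀) exp[−(E₁−E₀)/kT] = 0.0591.
⇒ (E₁−E₀)/kT = ln((3/5)/0.0591) = ln(10.152) = 2.3177.
kT = 51.22 meV / 2.3177 = 22.1 meV.

22.1 meV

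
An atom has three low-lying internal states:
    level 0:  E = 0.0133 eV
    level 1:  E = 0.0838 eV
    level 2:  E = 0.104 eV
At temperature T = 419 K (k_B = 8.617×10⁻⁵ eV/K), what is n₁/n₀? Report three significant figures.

0.142

k_BT = 8.617×10⁻⁵ × 419 K = 0.036105 eV.
n₁/n₀ = exp[−(E₁−E₀)/kT] = exp(−(0.0705 eV)/(0.036105 eV)) = exp(-1.9526) = 0.142.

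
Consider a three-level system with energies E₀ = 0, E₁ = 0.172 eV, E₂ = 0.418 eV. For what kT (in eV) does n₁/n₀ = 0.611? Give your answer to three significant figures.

n₁/n₀ = exp[−(E₁−E₀)/kT] = 0.611.
⇒ (E₁−E₀)/kT = ln(1/0.611) = ln(1.6367) = 0.49268.
kT = 0.172 eV / 0.49268 = 0.349 eV.

0.349 eV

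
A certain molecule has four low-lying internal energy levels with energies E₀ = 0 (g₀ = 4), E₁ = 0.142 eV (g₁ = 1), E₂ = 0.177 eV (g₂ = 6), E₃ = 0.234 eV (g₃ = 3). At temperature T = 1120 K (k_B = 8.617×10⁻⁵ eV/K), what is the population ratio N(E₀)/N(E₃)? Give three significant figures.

15.1

k_BT = 8.617×10⁻⁵ × 1120 K = 0.096510 eV.
n₀/n₃ = (g₀/g₃) exp[−(E₀−E₃)/kT] = (4/3) × exp(−(-0.234 eV)/(0.096510 eV)) = (4/3) × exp(2.4246) = 15.1.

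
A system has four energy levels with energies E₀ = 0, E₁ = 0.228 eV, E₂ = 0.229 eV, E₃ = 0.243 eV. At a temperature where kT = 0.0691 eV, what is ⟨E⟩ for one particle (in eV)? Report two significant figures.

Eᵢ/kT = 0, 3.300, 3.314, 3.517.
Z = Σ e^(−Eᵢ/kT) = e^(−0) + e^(−3.300) + e^(−3.314) + e^(−3.517) = 1.000 + 0.03688 + 0.03637 + 0.02969 = 1.103.
⟨E⟩ = Σ Eᵢ e^(−Eᵢ/kT) / Z = (0·1.000 + 0.228·0.03688 + 0.229·0.03637 + 0.243·0.02969) / 1.103 = 0.022 eV.

0.022 eV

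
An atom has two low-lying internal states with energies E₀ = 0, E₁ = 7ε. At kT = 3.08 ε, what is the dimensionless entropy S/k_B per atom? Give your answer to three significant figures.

0.310

Eᵢ/kT = 0, 2.2727.
Z = Σ e^(−Eᵢ/kT) = e^(−0) + e^(−2.2727) = 1.0000 + 0.10303 = 1.1030.
⟨E⟩ = Σ EᵢPᵢ = 0.65386 ε.
S/k_B = ln Z + ⟨E⟩/kT = ln(1.1030) + 0.65386/3.08 = 0.098034 + 0.21229 = 0.310.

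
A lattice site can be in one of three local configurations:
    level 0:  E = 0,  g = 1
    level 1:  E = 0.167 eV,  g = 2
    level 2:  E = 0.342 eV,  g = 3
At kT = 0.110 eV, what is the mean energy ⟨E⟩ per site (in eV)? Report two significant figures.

Eᵢ/kT = 0, 1.518, 3.109.
Z = Σ gᵢe^(−Eᵢ/kT) = 1·e^(−0) + 2·e^(−1.518) + 3·e^(−3.109) = 1.000 + 0.4383 + 0.1339 = 1.572.
⟨E⟩ = Σ Eᵢ gᵢe^(−Eᵢ/kT) / Z = (0·1.000 + 0.167·0.4383 + 0.342·0.1339) / 1.572 = 0.076 eV.

0.076 eV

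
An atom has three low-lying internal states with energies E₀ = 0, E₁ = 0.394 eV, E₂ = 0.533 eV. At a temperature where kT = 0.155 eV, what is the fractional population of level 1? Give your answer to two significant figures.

0.071

Eᵢ/kT = 0, 2.542, 3.439.
Z = Σ e^(−Eᵢ/kT) = e^(−0) + e^(−2.542) + e^(−3.439) = 1.000 + 0.07871 + 0.03210 = 1.111.
P₁ = e^(−E₁/kT) / Z = 0.07871/1.111 = 0.071.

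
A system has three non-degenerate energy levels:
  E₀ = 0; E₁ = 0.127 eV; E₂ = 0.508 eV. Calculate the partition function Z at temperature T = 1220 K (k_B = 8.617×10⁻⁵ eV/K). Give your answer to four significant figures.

Z = 1.307

k_BT = 8.617×10⁻⁵ × 1220 K = 0.105127 eV.
Eᵢ/kT = 0, 1.20806, 4.83225.
Z = Σ e^(−Eᵢ/kT) = e^(−0) + e^(−1.20806) + e^(−4.83225) = 1.00000 + 0.298776 + 0.00796857 = 1.30674.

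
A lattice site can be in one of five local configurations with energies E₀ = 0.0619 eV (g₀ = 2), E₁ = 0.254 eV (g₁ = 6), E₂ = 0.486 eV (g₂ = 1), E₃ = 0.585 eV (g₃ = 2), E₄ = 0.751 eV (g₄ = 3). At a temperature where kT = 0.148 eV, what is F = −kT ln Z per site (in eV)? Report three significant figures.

Eᵢ/kT = 0.41824, 1.7162, 3.2838, 3.9527, 5.0743.
Z = Σ gᵢe^(−Eᵢ/kT) = 2·e^(−0.41824) + 6·e^(−1.7162) + 1·e^(−3.2838) + 2·e^(−3.9527) + 3·e^(−5.0743) = 1.3164 + 1.0785 + 0.037486 + 0.038406 + 0.018766 = 2.4896.
F = −kT ln Z = −0.148 × ln(2.4896) = −0.148 × 0.91212 = -0.135 eV.

-0.135 eV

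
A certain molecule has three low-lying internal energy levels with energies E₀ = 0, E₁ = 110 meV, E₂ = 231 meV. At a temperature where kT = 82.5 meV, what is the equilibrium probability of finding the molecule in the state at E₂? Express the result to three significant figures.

0.0459

Eᵢ/kT = 0, 1.3333, 2.8000.
Z = Σ e^(−Eᵢ/kT) = e^(−0) + e^(−1.3333) + e^(−2.8000) = 1.0000 + 0.26361 + 0.060810 = 1.3244.
P₂ = e^(−E₂/kT) / Z = 0.060810/1.3244 = 0.0459.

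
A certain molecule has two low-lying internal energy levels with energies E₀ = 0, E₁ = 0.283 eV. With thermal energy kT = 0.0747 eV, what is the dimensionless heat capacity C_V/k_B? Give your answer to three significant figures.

Eᵢ/kT = 0, 3.7885.
Z = Σ e^(−Eᵢ/kT) = e^(−0) + e^(−3.7885) = 1.0000 + 0.022630 = 1.0226.
⟨E⟩ = 0.0062628 eV, ⟨E²⟩ = 0.0017724 eV².
C_V/k_B = (⟨E²⟩ − ⟨E⟩²)/(kT)² = (0.0017724 − 0.000039223)/0.0055801 = 0.311.

0.311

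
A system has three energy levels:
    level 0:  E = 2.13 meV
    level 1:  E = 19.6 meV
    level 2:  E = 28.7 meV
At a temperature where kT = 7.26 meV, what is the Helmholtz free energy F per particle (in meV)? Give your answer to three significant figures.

Eᵢ/kT = 0.29339, 2.6997, 3.9532.
Z = Σ e^(−Eᵢ/kT) = e^(−0.29339) + e^(−2.6997) + e^(−3.9532) = 0.74573 + 0.067226 + 0.019193 = 0.83215.
F = −kT ln Z = −7.26 × ln(0.83215) = −7.26 × -0.18374 = 1.33 meV.

1.33 meV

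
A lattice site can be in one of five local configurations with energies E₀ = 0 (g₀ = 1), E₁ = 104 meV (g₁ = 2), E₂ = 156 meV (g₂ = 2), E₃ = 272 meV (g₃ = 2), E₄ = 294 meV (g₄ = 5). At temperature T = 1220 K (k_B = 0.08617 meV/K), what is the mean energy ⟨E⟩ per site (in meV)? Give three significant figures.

k_BT = 0.08617 × 1220 K = 105.13 meV.
Eᵢ/kT = 0, 0.98925, 1.4839, 2.5873, 2.7965.
Z = Σ gᵢe^(−Eᵢ/kT) = 1·e^(−0) + 2·e^(−0.98925) + 2·e^(−1.4839) + 2·e^(−2.5873) + 5·e^(−2.7965) = 1.0000 + 0.74371 + 0.45350 + 0.15045 + 0.30512 = 2.6528.
⟨E⟩ = Σ Eᵢ gᵢe^(−Eᵢ/kT) / Z = (0·1.0000 + 104·0.74371 + 156·0.45350 + 272·0.15045 + 294·0.30512) / 2.6528 = 105 meV.

105 meV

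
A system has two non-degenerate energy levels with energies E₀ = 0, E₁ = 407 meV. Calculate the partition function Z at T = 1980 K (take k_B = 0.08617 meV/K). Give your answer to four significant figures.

Z = 1.092

k_BT = 0.08617 × 1980 K = 170.617 meV.
Eᵢ/kT = 0, 2.38546.
Z = Σ e^(−Eᵢ/kT) = e^(−0) + e^(−2.38546) = 1.00000 + 0.0920466 = 1.09205.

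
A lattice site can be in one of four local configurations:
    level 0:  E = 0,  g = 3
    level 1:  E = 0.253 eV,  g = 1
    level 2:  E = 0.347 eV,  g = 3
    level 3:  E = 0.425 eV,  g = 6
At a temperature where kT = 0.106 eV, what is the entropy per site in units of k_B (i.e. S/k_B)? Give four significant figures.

1.508

Eᵢ/kT = 0, 2.38679, 3.27358, 4.00943.
Z = Σ gᵢe^(−Eᵢ/kT) = 3·e^(−0) + 1·e^(−2.38679) + 3·e^(−3.27358) + 6·e^(−4.00943) = 3.00000 + 0.0919243 + 0.113612 + 0.108862 = 3.31440.
⟨E⟩ = Σ EᵢPᵢ = 0.0328707 eV.
S/k_B = ln Z + ⟨E⟩/kT = ln(3.31440) + 0.0328707/0.106 = 1.19828 + 0.310101 = 1.508.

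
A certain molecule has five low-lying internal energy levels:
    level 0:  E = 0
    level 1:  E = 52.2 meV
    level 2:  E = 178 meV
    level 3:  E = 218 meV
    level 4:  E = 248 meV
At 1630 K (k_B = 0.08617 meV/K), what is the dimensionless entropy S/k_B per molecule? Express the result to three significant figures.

k_BT = 0.08617 × 1630 K = 140.46 meV.
Eᵢ/kT = 0, 0.37164, 1.2673, 1.5520, 1.7656.
Z = Σ e^(−Eᵢ/kT) = e^(−0) + e^(−0.37164) + e^(−1.2673) + e^(−1.5520) + e^(−1.7656) = 1.0000 + 0.68960 + 0.28159 + 0.21182 + 0.17108 = 2.3541.
⟨E⟩ = Σ EᵢPᵢ = 74.221 meV.
S/k_B = ln Z + ⟨E⟩/kT = ln(2.3541) + 74.221/140.46 = 0.85616 + 0.52841 = 1.38.

1.38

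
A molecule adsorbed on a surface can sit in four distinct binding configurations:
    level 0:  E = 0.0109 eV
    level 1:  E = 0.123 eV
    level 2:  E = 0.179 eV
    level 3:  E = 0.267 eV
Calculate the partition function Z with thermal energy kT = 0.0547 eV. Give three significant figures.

Z = 0.970

Eᵢ/kT = 0.19927, 2.2486, 3.2724, 4.8812.
Z = Σ e^(−Eᵢ/kT) = e^(−0.19927) + e^(−2.2486) + e^(−3.2724) + e^(−4.8812) = 0.81933 + 0.10555 + 0.037915 + 0.0075879 = 0.97038.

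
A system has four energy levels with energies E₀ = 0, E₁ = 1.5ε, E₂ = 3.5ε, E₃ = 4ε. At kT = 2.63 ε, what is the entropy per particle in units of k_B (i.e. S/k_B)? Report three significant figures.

1.21

Eᵢ/kT = 0, 0.57034, 1.3308, 1.5209.
Z = Σ e^(−Eᵢ/kT) = e^(−0) + e^(−0.57034) + e^(−1.3308) + e^(−1.5209) = 1.0000 + 0.56533 + 0.26427 + 0.21852 = 2.0481.
⟨E⟩ = Σ EᵢPᵢ = 1.2924 ε.
S/k_B = ln Z + ⟨E⟩/kT = ln(2.0481) + 1.2924/2.63 = 0.71691 + 0.49141 = 1.21.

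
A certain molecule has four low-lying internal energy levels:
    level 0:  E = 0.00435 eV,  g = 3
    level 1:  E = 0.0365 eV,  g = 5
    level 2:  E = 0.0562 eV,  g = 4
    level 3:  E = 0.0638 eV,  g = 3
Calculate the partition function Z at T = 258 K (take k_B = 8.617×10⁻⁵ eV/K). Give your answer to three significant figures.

Z = 3.92

k_BT = 8.617×10⁻⁵ × 258 K = 0.022232 eV.
Eᵢ/kT = 0.19566, 1.6418, 2.5279, 2.8697.
Z = Σ gᵢe^(−Eᵢ/kT) = 3·e^(−0.19566) + 5·e^(−1.6418) + 4·e^(−2.5279) + 3·e^(−2.8697) = 2.4669 + 0.96816 + 0.31931 + 0.17015 = 3.9245.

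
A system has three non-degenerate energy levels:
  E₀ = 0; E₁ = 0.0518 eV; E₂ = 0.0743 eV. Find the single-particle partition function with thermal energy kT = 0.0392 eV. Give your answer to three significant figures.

Eᵢ/kT = 0, 1.3214, 1.8954.
Z = Σ e^(−Eᵢ/kT) = e^(−0) + e^(−1.3214) + e^(−1.8954) = 1.0000 + 0.26676 + 0.15026 = 1.4170.

Z = 1.42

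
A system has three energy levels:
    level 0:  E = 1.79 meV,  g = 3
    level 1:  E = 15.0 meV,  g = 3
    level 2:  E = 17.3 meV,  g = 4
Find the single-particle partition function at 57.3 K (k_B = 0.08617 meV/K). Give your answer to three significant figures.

Z = 2.35

k_BT = 0.08617 × 57.3 K = 4.9375 meV.
Eᵢ/kT = 0.36253, 3.0380, 3.5038.
Z = Σ gᵢe^(−Eᵢ/kT) = 3·e^(−0.36253) + 3·e^(−3.0380) + 4·e^(−3.5038) = 2.0877 + 0.14379 + 0.12033 = 2.3518.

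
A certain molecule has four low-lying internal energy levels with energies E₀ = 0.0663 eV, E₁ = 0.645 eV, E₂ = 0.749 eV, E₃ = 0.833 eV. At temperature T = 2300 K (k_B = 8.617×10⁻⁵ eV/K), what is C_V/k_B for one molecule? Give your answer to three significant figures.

k_BT = 8.617×10⁻⁵ × 2300 K = 0.19819 eV.
Eᵢ/kT = 0.33453, 3.2545, 3.7792, 4.2030.
Z = Σ e^(−Eᵢ/kT) = e^(−0.33453) + e^(−3.2545) + e^(−3.7792) + e^(−4.2030) = 0.71567 + 0.038600 + 0.022841 + 0.014951 = 0.79206.
⟨E⟩ = 0.12866 eV, ⟨E²⟩ = 0.053522 eV².
C_V/k_B = (⟨E²⟩ − ⟨E⟩²)/(kT)² = (0.053522 − 0.016553)/0.039279 = 0.941.

0.941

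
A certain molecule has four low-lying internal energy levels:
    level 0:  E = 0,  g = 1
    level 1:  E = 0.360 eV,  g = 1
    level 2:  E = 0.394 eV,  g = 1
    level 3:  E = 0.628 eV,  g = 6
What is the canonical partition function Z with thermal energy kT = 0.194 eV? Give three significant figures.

Eᵢ/kT = 0, 1.8557, 2.0309, 3.2371.
Z = Σ gᵢe^(−Eᵢ/kT) = 1·e^(−0) + 1·e^(−1.8557) + 1·e^(−2.0309) + 6·e^(−3.2371) = 1.0000 + 0.15634 + 0.13122 + 0.23567 = 1.5232.

Z = 1.52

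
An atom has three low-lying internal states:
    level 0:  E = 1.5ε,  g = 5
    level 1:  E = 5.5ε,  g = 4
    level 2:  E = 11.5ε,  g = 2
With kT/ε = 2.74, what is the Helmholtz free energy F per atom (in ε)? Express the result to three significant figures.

Eᵢ/kT = 0.54745, 2.0073, 4.1971.
Z = Σ gᵢe^(−Eᵢ/kT) = 5·e^(−0.54745) + 4·e^(−2.0073) + 2·e^(−4.1971) = 2.8921 + 0.53740 + 0.030078 = 3.4596.
F = −kT ln Z = −2.74 × ln(3.4596) = −2.74 × 1.2412 = -3.40 ε.

-3.40 ε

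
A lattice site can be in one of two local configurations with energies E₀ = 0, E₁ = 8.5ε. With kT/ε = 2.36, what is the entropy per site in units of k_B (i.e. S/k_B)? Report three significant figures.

Eᵢ/kT = 0, 3.6017.
Z = Σ e^(−Eᵢ/kT) = e^(−0) + e^(−3.6017) = 1.0000 + 0.027277 = 1.0273.
⟨E⟩ = Σ EᵢPᵢ = 0.22569 ε.
S/k_B = ln Z + ⟨E⟩/kT = ln(1.0273) + 0.22569/2.36 = 0.026934 + 0.095631 = 0.123.

0.123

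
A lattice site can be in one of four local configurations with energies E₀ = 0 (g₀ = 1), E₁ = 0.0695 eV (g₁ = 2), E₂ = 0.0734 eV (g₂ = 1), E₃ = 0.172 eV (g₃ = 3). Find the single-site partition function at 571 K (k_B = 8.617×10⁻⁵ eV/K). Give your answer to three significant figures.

k_BT = 8.617×10⁻⁵ × 571 K = 0.049203 eV.
Eᵢ/kT = 0, 1.4125, 1.4918, 3.4957.
Z = Σ gᵢe^(−Eᵢ/kT) = 1·e^(−0) + 2·e^(−1.4125) + 1·e^(−1.4918) + 3·e^(−3.4957) = 1.0000 + 0.48707 + 0.22497 + 0.090983 = 1.8030.

Z = 1.80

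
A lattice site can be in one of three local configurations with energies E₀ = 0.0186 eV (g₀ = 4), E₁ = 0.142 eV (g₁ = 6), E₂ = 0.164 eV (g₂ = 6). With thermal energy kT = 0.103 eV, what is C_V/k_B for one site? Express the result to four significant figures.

Eᵢ/kT = 0.180583, 1.37864, 1.59223.
Z = Σ gᵢe^(−Eᵢ/kT) = 4·e^(−0.180583) + 6·e^(−1.37864) + 6·e^(−1.59223) = 3.33913 + 1.51153 + 1.22083 = 6.07149.
⟨E⟩ = 0.0785575 eV, ⟨E²⟩ = 0.0106183 eV².
C_V/k_B = (⟨E²⟩ − ⟨E⟩²)/(kT)² = (0.0106183 − 0.00617128)/0.0106090 = 0.4192.

0.4192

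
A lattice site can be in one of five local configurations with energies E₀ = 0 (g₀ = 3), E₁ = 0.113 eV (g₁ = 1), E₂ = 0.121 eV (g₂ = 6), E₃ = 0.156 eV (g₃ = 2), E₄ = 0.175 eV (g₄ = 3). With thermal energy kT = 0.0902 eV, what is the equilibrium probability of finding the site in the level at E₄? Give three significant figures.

0.0764

Eᵢ/kT = 0, 1.2528, 1.3415, 1.7295, 1.9401.
Z = Σ gᵢe^(−Eᵢ/kT) = 3·e^(−0) + 1·e^(−1.2528) + 6·e^(−1.3415) + 2·e^(−1.7295) + 3·e^(−1.9401) = 3.0000 + 0.28570 + 1.5687 + 0.35475 + 0.43107 = 5.6402.
P₄ = g₄ e^(−E₄/kT) / Z = 0.43107/5.6402 = 0.0764.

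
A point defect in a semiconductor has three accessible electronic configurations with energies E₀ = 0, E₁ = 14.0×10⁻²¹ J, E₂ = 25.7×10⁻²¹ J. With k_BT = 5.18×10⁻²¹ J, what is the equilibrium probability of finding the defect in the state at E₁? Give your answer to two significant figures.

Eᵢ/kT = 0, 2.703, 4.961.
Z = Σ e^(−Eᵢ/kT) = e^(−0) + e^(−2.703) + e^(−4.961) = 1.000 + 0.06700 + 0.007006 = 1.074.
P₁ = e^(−E₁/kT) / Z = 0.06700/1.074 = 0.062.

0.062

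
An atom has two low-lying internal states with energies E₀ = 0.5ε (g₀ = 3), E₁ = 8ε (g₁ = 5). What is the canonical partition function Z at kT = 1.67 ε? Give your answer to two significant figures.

Eᵢ/kT = 0.2994, 4.790.
Z = Σ gᵢe^(−Eᵢ/kT) = 3·e^(−0.2994) + 5·e^(−4.790) = 2.224 + 0.04156 = 2.266.

Z = 2.3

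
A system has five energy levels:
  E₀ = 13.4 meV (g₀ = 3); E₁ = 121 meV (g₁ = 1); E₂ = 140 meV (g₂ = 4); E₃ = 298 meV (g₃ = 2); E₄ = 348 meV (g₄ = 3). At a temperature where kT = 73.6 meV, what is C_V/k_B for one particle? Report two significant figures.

0.75

Eᵢ/kT = 0.1821, 1.644, 1.902, 4.049, 4.728.
Z = Σ gᵢe^(−Eᵢ/kT) = 3·e^(−0.1821) + 1·e^(−1.644) + 4·e^(−1.902) + 2·e^(−4.049) + 3·e^(−4.728) = 2.501 + 0.1932 + 0.5971 + 0.03488 + 0.02653 = 3.353.
⟨E⟩ = 47.75 meV, ⟨E²⟩ = 6350 meV².
C_V/k_B = (⟨E²⟩ − ⟨E⟩²)/(kT)² = (6350 − 2280)/5417 = 0.75.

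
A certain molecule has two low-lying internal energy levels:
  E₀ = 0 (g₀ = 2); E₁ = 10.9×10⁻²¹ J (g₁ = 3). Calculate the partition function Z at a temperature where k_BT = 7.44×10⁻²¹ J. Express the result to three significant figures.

Z = 2.69

Eᵢ/kT = 0, 1.4651.
Z = Σ gᵢe^(−Eᵢ/kT) = 2·e^(−0) + 3·e^(−1.4651) = 2.0000 + 0.69316 = 2.6932.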